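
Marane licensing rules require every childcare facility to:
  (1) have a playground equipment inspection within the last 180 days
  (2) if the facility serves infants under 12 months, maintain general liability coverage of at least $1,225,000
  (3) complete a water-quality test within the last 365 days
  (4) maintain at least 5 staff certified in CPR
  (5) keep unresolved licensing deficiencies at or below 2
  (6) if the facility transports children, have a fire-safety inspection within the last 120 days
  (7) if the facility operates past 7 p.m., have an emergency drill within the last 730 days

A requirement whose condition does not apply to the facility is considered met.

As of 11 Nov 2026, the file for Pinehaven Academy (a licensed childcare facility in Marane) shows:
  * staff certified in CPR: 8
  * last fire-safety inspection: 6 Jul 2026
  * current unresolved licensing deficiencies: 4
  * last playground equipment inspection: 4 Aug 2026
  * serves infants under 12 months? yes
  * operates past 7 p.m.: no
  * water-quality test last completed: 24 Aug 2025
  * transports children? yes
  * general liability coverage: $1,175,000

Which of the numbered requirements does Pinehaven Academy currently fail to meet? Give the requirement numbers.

1. playground equipment inspection 99 days ago vs limit 180 → met
2. condition 'serves infants under 12 months' holds; general liability coverage $1,175,000 < $1,225,000 → not met
3. water-quality test 444 days ago vs limit 365 → not met
4. staff certified in CPR 8 ≥ 5 → met
5. unresolved licensing deficiencies 4 > 2 → not met
6. condition 'transports children' holds; fire-safety inspection 128 days ago vs limit 120 → not met
7. condition 'operates past 7 p.m.' does not hold → requirement n/a → met
Not met: 2, 3, 5, 6

2, 3, 5, 6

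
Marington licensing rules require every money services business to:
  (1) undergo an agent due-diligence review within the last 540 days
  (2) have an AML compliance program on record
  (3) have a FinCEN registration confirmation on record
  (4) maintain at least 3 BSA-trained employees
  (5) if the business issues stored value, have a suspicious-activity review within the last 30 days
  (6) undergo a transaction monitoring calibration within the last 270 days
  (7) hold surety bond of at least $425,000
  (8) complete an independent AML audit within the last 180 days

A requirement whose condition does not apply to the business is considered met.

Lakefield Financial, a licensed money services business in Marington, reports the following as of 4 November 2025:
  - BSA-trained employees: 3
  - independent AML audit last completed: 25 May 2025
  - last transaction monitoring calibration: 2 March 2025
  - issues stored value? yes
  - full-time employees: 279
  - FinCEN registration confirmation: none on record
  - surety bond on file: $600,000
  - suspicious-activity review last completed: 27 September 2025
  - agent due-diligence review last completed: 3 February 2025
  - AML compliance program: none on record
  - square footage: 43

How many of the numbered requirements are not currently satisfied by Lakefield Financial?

1. agent due-diligence review 274 days ago vs limit 540 → met
2. AML compliance program absent → not met
3. FinCEN registration confirmation absent → not met
4. BSA-trained employees 3 ≥ 3 → met
5. condition 'issues stored value' holds; suspicious-activity review 38 days ago vs limit 30 → not met
6. transaction monitoring calibration 247 days ago vs limit 270 → met
7. surety bond $600,000 ≥ $425,000 → met
8. independent AML audit 163 days ago vs limit 180 → met
Not met: 3 of 8

3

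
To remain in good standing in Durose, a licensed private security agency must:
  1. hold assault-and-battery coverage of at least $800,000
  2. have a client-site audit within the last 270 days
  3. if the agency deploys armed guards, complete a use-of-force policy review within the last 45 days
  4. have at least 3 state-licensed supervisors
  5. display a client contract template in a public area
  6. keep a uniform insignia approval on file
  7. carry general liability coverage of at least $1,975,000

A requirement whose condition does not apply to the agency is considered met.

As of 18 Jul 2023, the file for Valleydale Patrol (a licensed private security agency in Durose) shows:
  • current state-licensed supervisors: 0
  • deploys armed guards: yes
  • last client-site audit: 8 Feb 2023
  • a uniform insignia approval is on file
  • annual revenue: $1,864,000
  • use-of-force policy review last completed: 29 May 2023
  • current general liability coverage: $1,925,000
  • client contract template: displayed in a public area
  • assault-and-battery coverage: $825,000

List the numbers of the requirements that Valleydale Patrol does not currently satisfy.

3, 4, 7

1. assault-and-battery coverage $825,000 ≥ $800,000 → met
2. client-site audit 160 days ago vs limit 270 → met
3. condition 'deploys armed guards' holds; use-of-force policy review 50 days ago vs limit 45 → not met
4. state-licensed supervisors 0 < 3 → not met
5. client contract template present → met
6. uniform insignia approval present → met
7. general liability coverage $1,925,000 < $1,975,000 → not met
Not met: 3, 4, 7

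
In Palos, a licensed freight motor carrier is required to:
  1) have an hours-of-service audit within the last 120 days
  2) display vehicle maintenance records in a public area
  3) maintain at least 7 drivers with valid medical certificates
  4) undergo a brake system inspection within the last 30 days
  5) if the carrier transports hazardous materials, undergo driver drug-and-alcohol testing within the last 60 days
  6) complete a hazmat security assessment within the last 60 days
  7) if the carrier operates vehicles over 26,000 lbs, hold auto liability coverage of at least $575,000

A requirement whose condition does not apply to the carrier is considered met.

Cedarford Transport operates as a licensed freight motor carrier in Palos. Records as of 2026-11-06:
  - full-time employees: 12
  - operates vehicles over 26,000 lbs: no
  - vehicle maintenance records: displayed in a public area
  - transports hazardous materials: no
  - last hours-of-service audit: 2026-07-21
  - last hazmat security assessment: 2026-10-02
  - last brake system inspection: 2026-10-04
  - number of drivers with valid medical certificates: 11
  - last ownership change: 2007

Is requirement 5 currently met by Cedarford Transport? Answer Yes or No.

Yes

5. condition 'transports hazardous materials' does not hold → requirement n/a → met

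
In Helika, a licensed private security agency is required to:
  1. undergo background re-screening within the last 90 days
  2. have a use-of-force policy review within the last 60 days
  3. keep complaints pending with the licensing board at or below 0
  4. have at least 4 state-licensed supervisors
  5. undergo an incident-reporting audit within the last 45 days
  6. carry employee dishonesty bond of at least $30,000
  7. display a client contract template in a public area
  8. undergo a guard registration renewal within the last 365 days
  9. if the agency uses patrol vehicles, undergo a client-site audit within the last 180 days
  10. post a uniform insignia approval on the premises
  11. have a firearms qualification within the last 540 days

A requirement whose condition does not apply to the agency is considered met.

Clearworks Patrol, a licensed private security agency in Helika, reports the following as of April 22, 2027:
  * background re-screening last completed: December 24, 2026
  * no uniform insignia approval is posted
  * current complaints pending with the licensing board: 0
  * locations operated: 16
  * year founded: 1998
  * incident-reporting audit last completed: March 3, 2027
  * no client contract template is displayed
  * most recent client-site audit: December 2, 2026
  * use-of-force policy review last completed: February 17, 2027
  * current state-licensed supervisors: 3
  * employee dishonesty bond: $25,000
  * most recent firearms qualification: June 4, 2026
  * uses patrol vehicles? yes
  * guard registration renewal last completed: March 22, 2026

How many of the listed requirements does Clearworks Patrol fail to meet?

1. background re-screening 119 days ago vs limit 90 → not met
2. use-of-force policy review 64 days ago vs limit 60 → not met
3. complaints pending with the licensing board 0 ≤ 0 → met
4. state-licensed supervisors 3 < 4 → not met
5. incident-reporting audit 50 days ago vs limit 45 → not met
6. employee dishonesty bond $25,000 < $30,000 → not met
7. client contract template absent → not met
8. guard registration renewal 396 days ago vs limit 365 → not met
9. condition 'uses patrol vehicles' holds; client-site audit 141 days ago vs limit 180 → met
10. uniform insignia approval absent → not met
11. firearms qualification 322 days ago vs limit 540 → met
Not met: 8 of 11

8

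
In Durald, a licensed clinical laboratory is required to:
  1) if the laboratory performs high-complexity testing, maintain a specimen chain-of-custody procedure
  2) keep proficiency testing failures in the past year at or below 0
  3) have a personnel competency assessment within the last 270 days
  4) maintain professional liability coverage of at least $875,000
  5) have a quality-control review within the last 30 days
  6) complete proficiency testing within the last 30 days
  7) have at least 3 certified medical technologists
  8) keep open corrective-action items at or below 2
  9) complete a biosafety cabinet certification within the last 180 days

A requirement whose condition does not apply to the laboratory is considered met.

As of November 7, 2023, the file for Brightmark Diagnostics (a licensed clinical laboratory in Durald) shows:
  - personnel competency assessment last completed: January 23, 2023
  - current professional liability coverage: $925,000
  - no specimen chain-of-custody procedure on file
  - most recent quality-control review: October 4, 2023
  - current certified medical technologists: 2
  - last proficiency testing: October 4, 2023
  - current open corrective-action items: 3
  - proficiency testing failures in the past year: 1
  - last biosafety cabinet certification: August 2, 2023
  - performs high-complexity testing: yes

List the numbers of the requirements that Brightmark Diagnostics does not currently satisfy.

1, 2, 3, 5, 6, 7, 8

1. condition 'performs high-complexity testing' holds; specimen chain-of-custody procedure absent → not met
2. proficiency testing failures in the past year 1 > 0 → not met
3. personnel competency assessment 288 days ago vs limit 270 → not met
4. professional liability coverage $925,000 ≥ $875,000 → met
5. quality-control review 34 days ago vs limit 30 → not met
6. proficiency testing 34 days ago vs limit 30 → not met
7. certified medical technologists 2 < 3 → not met
8. open corrective-action items 3 > 2 → not met
9. biosafety cabinet certification 97 days ago vs limit 180 → met
Not met: 1, 2, 3, 5, 6, 7, 8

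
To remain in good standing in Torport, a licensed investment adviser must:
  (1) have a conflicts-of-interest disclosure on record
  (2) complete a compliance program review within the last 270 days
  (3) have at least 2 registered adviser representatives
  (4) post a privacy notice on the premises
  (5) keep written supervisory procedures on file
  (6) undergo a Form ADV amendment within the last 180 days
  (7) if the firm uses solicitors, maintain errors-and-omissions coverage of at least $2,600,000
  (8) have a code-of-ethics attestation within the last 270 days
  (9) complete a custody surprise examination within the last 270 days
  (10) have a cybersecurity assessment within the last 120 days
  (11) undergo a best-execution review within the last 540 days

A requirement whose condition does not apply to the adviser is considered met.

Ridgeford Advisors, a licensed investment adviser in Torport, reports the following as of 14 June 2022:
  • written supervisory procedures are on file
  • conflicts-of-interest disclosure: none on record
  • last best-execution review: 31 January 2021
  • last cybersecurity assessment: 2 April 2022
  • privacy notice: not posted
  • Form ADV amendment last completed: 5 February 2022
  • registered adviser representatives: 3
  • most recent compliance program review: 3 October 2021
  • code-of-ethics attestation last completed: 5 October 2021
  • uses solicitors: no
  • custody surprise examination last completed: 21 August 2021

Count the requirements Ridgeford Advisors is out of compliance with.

1. conflicts-of-interest disclosure absent → not met
2. compliance program review 254 days ago vs limit 270 → met
3. registered adviser representatives 3 ≥ 2 → met
4. privacy notice absent → not met
5. written supervisory procedures present → met
6. Form ADV amendment 129 days ago vs limit 180 → met
7. condition 'uses solicitors' does not hold → requirement n/a → met
8. code-of-ethics attestation 252 days ago vs limit 270 → met
9. custody surprise examination 297 days ago vs limit 270 → not met
10. cybersecurity assessment 73 days ago vs limit 120 → met
11. best-execution review 499 days ago vs limit 540 → met
Not met: 3 of 11

3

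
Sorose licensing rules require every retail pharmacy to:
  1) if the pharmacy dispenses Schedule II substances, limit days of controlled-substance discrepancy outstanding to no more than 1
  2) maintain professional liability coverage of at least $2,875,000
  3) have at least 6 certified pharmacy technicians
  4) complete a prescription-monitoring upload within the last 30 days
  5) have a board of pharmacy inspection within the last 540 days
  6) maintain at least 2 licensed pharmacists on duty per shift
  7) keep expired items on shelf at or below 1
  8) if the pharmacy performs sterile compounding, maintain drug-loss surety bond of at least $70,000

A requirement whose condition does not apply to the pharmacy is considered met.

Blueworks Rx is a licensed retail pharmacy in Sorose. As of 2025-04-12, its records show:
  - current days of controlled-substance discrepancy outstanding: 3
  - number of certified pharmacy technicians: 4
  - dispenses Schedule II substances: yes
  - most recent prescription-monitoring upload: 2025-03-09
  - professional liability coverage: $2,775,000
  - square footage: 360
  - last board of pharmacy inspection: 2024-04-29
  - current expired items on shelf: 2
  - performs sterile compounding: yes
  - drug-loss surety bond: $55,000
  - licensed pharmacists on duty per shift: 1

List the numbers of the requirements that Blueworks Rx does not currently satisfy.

1, 2, 3, 4, 6, 7, 8

1. condition 'dispenses Schedule II substances' holds; days of controlled-substance discrepancy outstanding 3 > 1 → not met
2. professional liability coverage $2,775,000 < $2,875,000 → not met
3. certified pharmacy technicians 4 < 6 → not met
4. prescription-monitoring upload 34 days ago vs limit 30 → not met
5. board of pharmacy inspection 348 days ago vs limit 540 → met
6. licensed pharmacists on duty per shift 1 < 2 → not met
7. expired items on shelf 2 > 1 → not met
8. condition 'performs sterile compounding' holds; drug-loss surety bond $55,000 < $70,000 → not met
Not met: 1, 2, 3, 4, 6, 7, 8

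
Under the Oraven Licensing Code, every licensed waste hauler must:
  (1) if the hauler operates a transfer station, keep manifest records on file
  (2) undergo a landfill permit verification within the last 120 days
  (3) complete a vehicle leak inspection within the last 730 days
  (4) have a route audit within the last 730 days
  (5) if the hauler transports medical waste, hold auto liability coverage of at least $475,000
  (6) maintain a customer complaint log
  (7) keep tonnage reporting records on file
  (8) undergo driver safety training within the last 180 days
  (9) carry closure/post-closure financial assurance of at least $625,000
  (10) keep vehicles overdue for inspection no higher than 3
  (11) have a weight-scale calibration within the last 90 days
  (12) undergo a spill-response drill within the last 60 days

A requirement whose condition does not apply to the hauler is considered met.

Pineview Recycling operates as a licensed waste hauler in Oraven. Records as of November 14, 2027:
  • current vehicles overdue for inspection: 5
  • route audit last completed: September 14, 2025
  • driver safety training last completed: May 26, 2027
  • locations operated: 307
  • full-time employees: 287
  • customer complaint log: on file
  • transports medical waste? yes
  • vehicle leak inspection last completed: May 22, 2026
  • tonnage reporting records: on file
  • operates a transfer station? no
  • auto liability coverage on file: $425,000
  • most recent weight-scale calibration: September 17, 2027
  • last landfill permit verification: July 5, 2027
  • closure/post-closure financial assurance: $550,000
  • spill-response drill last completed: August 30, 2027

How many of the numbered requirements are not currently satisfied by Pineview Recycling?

6

1. condition 'operates a transfer station' does not hold → requirement n/a → met
2. landfill permit verification 132 days ago vs limit 120 → not met
3. vehicle leak inspection 541 days ago vs limit 730 → met
4. route audit 791 days ago vs limit 730 → not met
5. condition 'transports medical waste' holds; auto liability coverage $425,000 < $475,000 → not met
6. customer complaint log present → met
7. tonnage reporting records present → met
8. driver safety training 172 days ago vs limit 180 → met
9. closure/post-closure financial assurance $550,000 < $625,000 → not met
10. vehicles overdue for inspection 5 > 3 → not met
11. weight-scale calibration 58 days ago vs limit 90 → met
12. spill-response drill 76 days ago vs limit 60 → not met
Not met: 6 of 12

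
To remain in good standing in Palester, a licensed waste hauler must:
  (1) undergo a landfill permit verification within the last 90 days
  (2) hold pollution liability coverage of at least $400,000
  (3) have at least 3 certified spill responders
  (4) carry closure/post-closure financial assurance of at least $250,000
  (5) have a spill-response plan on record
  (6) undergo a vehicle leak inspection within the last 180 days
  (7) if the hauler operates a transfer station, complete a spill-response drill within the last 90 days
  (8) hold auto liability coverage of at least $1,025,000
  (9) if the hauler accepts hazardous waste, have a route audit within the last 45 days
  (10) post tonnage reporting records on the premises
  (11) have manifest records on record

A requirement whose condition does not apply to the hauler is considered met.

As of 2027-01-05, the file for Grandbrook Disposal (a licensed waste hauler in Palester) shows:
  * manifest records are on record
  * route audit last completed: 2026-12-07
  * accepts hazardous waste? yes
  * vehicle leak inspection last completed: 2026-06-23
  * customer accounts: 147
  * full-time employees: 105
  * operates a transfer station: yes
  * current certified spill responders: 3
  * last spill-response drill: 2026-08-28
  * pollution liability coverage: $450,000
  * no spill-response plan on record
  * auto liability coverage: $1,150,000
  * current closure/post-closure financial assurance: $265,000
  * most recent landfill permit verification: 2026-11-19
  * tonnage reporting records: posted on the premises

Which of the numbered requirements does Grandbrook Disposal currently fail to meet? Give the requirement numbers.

1. landfill permit verification 47 days ago vs limit 90 → met
2. pollution liability coverage $450,000 ≥ $400,000 → met
3. certified spill responders 3 ≥ 3 → met
4. closure/post-closure financial assurance $265,000 ≥ $250,000 → met
5. spill-response plan absent → not met
6. vehicle leak inspection 196 days ago vs limit 180 → not met
7. condition 'operates a transfer station' holds; spill-response drill 130 days ago vs limit 90 → not met
8. auto liability coverage $1,150,000 ≥ $1,025,000 → met
9. condition 'accepts hazardous waste' holds; route audit 29 days ago vs limit 45 → met
10. tonnage reporting records present → met
11. manifest records present → met
Not met: 5, 6, 7

5, 6, 7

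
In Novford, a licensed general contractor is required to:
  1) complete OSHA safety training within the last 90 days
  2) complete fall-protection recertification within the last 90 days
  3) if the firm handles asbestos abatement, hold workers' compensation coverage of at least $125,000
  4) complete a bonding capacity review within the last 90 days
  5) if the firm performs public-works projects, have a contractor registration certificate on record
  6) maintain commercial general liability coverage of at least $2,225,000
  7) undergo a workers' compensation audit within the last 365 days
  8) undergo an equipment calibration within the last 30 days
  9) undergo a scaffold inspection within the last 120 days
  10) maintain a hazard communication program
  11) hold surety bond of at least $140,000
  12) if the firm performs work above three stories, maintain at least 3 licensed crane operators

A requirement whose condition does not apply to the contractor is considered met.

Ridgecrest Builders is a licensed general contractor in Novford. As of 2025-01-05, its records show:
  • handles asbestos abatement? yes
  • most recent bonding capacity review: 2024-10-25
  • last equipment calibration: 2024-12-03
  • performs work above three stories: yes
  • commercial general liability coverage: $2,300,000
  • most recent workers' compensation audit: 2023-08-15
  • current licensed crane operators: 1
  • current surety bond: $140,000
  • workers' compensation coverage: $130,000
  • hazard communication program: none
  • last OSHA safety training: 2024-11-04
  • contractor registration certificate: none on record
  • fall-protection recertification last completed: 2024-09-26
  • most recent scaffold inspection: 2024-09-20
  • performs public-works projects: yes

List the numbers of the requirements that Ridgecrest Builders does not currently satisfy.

2, 5, 7, 8, 10, 12

1. OSHA safety training 62 days ago vs limit 90 → met
2. fall-protection recertification 101 days ago vs limit 90 → not met
3. condition 'handles asbestos abatement' holds; workers' compensation coverage $130,000 ≥ $125,000 → met
4. bonding capacity review 72 days ago vs limit 90 → met
5. condition 'performs public-works projects' holds; contractor registration certificate absent → not met
6. commercial general liability coverage $2,300,000 ≥ $2,225,000 → met
7. workers' compensation audit 509 days ago vs limit 365 → not met
8. equipment calibration 33 days ago vs limit 30 → not met
9. scaffold inspection 107 days ago vs limit 120 → met
10. hazard communication program absent → not met
11. surety bond $140,000 ≥ $140,000 → met
12. condition 'performs work above three stories' holds; licensed crane operators 1 < 3 → not met
Not met: 2, 5, 7, 8, 10, 12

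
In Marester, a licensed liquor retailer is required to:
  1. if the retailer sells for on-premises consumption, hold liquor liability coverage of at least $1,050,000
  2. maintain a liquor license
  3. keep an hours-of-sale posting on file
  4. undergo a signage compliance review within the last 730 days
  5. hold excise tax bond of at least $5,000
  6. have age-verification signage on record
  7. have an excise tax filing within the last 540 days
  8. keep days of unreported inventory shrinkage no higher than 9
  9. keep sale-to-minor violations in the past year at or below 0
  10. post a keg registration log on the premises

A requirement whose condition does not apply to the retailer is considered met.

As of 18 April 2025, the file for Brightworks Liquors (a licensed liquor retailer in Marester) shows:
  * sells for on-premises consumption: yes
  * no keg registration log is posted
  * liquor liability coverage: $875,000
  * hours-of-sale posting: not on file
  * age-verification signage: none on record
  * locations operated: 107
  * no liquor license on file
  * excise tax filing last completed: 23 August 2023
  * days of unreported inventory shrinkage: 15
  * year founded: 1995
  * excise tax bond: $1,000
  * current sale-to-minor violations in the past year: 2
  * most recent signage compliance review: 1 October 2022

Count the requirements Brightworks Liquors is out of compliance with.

10

1. condition 'sells for on-premises consumption' holds; liquor liability coverage $875,000 < $1,050,000 → not met
2. liquor license absent → not met
3. hours-of-sale posting absent → not met
4. signage compliance review 930 days ago vs limit 730 → not met
5. excise tax bond $1,000 < $5,000 → not met
6. age-verification signage absent → not met
7. excise tax filing 604 days ago vs limit 540 → not met
8. days of unreported inventory shrinkage 15 > 9 → not met
9. sale-to-minor violations in the past year 2 > 0 → not met
10. keg registration log absent → not met
Not met: 10 of 10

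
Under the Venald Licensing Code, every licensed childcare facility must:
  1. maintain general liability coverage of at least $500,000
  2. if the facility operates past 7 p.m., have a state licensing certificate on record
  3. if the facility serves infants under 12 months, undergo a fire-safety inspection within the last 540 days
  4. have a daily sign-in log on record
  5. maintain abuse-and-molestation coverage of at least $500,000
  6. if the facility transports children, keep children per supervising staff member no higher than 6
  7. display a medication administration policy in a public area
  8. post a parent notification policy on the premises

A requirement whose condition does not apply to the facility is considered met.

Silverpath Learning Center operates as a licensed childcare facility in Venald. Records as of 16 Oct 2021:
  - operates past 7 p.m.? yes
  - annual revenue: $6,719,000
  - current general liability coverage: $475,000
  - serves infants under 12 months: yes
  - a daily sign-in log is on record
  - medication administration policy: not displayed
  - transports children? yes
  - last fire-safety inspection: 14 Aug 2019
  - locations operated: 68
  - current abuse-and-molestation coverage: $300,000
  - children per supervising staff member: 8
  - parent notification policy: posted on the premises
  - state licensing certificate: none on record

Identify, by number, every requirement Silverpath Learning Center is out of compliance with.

1. general liability coverage $475,000 < $500,000 → not met
2. condition 'operates past 7 p.m.' holds; state licensing certificate absent → not met
3. condition 'serves infants under 12 months' holds; fire-safety inspection 794 days ago vs limit 540 → not met
4. daily sign-in log present → met
5. abuse-and-molestation coverage $300,000 < $500,000 → not met
6. condition 'transports children' holds; children per supervising staff member 8 > 6 → not met
7. medication administration policy absent → not met
8. parent notification policy present → met
Not met: 1, 2, 3, 5, 6, 7

1, 2, 3, 5, 6, 7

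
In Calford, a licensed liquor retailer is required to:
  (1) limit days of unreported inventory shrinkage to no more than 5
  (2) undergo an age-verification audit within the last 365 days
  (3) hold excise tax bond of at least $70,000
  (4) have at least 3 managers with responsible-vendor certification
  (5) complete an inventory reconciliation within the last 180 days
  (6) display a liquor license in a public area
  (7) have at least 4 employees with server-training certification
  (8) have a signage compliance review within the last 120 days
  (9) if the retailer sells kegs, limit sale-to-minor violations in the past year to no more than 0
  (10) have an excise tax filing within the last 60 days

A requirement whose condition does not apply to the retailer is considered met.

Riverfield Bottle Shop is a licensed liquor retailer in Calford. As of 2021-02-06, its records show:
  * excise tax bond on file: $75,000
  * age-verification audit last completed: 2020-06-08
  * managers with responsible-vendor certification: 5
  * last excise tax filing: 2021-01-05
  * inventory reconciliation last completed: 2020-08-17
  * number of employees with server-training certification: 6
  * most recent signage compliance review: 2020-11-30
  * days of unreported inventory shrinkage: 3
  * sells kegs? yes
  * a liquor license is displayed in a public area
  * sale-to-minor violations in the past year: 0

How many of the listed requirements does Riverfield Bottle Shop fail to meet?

1. days of unreported inventory shrinkage 3 ≤ 5 → met
2. age-verification audit 243 days ago vs limit 365 → met
3. excise tax bond $75,000 ≥ $70,000 → met
4. managers with responsible-vendor certification 5 ≥ 3 → met
5. inventory reconciliation 173 days ago vs limit 180 → met
6. liquor license present → met
7. employees with server-training certification 6 ≥ 4 → met
8. signage compliance review 68 days ago vs limit 120 → met
9. condition 'sells kegs' holds; sale-to-minor violations in the past year 0 ≤ 0 → met
10. excise tax filing 32 days ago vs limit 60 → met
Not met: 0 of 10

0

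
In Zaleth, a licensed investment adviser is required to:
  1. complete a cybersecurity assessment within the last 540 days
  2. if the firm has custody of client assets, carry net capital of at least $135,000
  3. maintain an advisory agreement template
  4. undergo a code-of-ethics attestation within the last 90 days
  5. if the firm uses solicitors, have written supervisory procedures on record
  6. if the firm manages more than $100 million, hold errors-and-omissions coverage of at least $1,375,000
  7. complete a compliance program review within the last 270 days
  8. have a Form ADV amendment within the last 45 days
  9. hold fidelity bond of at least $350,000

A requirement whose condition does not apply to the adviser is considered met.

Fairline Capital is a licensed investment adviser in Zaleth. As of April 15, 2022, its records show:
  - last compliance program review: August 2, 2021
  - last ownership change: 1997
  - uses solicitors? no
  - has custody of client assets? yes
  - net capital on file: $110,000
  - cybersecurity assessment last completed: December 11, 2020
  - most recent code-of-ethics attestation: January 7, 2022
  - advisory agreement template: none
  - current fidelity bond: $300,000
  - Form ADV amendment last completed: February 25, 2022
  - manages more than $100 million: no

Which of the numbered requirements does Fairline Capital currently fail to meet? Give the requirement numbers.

2, 3, 4, 8, 9

1. cybersecurity assessment 490 days ago vs limit 540 → met
2. condition 'has custody of client assets' holds; net capital $110,000 < $135,000 → not met
3. advisory agreement template absent → not met
4. code-of-ethics attestation 98 days ago vs limit 90 → not met
5. condition 'uses solicitors' does not hold → requirement n/a → met
6. condition 'manages more than $100 million' does not hold → requirement n/a → met
7. compliance program review 256 days ago vs limit 270 → met
8. Form ADV amendment 49 days ago vs limit 45 → not met
9. fidelity bond $300,000 < $350,000 → not met
Not met: 2, 3, 4, 8, 9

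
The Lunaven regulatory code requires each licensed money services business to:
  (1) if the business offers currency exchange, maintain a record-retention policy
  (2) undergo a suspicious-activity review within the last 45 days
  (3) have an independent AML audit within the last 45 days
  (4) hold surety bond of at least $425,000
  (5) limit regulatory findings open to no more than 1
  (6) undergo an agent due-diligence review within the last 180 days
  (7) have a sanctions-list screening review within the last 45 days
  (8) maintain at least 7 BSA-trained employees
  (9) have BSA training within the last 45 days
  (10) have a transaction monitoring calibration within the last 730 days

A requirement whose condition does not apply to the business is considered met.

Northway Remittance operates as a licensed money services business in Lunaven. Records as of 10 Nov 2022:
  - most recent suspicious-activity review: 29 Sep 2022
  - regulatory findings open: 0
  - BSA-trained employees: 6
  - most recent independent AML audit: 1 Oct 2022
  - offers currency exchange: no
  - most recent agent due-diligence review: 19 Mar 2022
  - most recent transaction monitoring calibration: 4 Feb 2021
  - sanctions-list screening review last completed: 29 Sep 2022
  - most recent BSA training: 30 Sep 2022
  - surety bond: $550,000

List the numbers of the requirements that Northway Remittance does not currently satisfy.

1. condition 'offers currency exchange' does not hold → requirement n/a → met
2. suspicious-activity review 42 days ago vs limit 45 → met
3. independent AML audit 40 days ago vs limit 45 → met
4. surety bond $550,000 ≥ $425,000 → met
5. regulatory findings open 0 ≤ 1 → met
6. agent due-diligence review 236 days ago vs limit 180 → not met
7. sanctions-list screening review 42 days ago vs limit 45 → met
8. BSA-trained employees 6 < 7 → not met
9. BSA training 41 days ago vs limit 45 → met
10. transaction monitoring calibration 644 days ago vs limit 730 → met
Not met: 6, 8

6, 8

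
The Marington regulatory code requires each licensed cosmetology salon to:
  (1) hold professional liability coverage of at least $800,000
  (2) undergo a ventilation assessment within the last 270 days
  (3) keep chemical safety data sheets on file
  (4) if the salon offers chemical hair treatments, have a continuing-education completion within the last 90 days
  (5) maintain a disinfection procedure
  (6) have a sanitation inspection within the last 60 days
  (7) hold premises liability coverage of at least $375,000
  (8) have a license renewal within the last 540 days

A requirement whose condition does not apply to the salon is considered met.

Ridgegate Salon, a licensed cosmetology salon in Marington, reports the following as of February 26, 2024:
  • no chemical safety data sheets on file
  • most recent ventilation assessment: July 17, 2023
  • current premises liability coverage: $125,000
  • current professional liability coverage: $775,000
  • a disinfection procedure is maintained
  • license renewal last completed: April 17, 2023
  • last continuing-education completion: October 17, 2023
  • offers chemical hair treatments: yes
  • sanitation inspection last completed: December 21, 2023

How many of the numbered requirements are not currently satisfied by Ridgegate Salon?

1. professional liability coverage $775,000 < $800,000 → not met
2. ventilation assessment 224 days ago vs limit 270 → met
3. chemical safety data sheets absent → not met
4. condition 'offers chemical hair treatments' holds; continuing-education completion 132 days ago vs limit 90 → not met
5. disinfection procedure present → met
6. sanitation inspection 67 days ago vs limit 60 → not met
7. premises liability coverage $125,000 < $375,000 → not met
8. license renewal 315 days ago vs limit 540 → met
Not met: 5 of 8

5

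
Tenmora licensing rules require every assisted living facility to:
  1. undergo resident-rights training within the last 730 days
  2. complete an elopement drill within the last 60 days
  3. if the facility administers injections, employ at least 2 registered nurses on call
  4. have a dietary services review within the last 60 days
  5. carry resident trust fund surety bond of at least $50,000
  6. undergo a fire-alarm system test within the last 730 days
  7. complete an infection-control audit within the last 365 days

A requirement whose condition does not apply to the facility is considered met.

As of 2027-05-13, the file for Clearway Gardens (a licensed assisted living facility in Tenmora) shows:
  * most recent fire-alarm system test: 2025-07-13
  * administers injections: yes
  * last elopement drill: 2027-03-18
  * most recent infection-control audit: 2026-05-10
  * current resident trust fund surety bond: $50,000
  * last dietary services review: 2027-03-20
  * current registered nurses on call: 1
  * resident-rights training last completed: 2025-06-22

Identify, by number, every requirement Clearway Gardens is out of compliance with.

3, 7

1. resident-rights training 690 days ago vs limit 730 → met
2. elopement drill 56 days ago vs limit 60 → met
3. condition 'administers injections' holds; registered nurses on call 1 < 2 → not met
4. dietary services review 54 days ago vs limit 60 → met
5. resident trust fund surety bond $50,000 ≥ $50,000 → met
6. fire-alarm system test 669 days ago vs limit 730 → met
7. infection-control audit 368 days ago vs limit 365 → not met
Not met: 3, 7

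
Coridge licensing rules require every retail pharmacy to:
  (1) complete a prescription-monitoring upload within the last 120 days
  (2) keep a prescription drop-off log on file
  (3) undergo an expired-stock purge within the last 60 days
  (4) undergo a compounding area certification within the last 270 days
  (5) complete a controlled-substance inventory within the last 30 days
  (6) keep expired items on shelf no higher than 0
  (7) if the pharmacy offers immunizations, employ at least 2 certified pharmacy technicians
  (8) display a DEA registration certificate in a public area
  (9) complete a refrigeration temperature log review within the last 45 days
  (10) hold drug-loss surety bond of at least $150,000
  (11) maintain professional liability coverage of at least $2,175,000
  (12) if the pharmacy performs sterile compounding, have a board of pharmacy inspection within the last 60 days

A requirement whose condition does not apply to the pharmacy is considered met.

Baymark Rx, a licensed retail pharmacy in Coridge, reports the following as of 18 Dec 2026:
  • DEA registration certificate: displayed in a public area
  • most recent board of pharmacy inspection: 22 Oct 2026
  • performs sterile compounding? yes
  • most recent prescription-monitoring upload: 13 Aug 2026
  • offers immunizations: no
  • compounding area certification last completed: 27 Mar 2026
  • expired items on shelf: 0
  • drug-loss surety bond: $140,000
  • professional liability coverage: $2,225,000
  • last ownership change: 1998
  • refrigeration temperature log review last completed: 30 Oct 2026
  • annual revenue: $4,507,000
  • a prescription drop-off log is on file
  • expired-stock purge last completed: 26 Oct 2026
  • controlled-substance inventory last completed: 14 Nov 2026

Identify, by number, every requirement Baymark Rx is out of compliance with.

1. prescription-monitoring upload 127 days ago vs limit 120 → not met
2. prescription drop-off log present → met
3. expired-stock purge 53 days ago vs limit 60 → met
4. compounding area certification 266 days ago vs limit 270 → met
5. controlled-substance inventory 34 days ago vs limit 30 → not met
6. expired items on shelf 0 ≤ 0 → met
7. condition 'offers immunizations' does not hold → requirement n/a → met
8. DEA registration certificate present → met
9. refrigeration temperature log review 49 days ago vs limit 45 → not met
10. drug-loss surety bond $140,000 < $150,000 → not met
11. professional liability coverage $2,225,000 ≥ $2,175,000 → met
12. condition 'performs sterile compounding' holds; board of pharmacy inspection 57 days ago vs limit 60 → met
Not met: 1, 5, 9, 10

1, 5, 9, 10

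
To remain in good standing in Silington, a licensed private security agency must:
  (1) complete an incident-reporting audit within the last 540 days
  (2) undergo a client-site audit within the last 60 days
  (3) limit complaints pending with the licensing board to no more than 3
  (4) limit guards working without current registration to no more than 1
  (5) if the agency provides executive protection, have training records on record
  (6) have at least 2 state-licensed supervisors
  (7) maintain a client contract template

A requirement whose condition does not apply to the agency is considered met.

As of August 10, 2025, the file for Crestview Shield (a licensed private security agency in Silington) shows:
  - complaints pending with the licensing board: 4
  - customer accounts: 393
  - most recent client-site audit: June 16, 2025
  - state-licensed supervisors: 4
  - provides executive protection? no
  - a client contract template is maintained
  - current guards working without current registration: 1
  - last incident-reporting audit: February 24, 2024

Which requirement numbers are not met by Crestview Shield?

1. incident-reporting audit 533 days ago vs limit 540 → met
2. client-site audit 55 days ago vs limit 60 → met
3. complaints pending with the licensing board 4 > 3 → not met
4. guards working without current registration 1 ≤ 1 → met
5. condition 'provides executive protection' does not hold → requirement n/a → met
6. state-licensed supervisors 4 ≥ 2 → met
7. client contract template present → met
Not met: 3

3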